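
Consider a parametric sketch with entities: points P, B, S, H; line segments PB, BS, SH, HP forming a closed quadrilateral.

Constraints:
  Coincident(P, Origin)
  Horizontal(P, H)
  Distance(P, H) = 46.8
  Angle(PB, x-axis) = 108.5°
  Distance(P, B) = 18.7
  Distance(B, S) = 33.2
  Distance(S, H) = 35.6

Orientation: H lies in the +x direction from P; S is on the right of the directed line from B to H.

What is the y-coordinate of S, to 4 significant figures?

-9.824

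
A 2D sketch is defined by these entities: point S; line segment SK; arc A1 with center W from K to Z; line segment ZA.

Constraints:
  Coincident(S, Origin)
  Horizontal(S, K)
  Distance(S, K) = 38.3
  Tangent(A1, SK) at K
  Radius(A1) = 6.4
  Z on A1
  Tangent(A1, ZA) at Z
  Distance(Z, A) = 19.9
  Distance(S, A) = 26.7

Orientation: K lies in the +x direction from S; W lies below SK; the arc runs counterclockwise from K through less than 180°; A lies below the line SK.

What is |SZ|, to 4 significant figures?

33.54

Checks: ∠(WK, KS) = 90.00° ✓; |WK| = 6.400 ✓; |WZ| = 6.400 ✓; ∠(WZ, ZA) = 90.00° ✓; |ZA| = 19.90 ✓; |SA| = 26.70 ✓.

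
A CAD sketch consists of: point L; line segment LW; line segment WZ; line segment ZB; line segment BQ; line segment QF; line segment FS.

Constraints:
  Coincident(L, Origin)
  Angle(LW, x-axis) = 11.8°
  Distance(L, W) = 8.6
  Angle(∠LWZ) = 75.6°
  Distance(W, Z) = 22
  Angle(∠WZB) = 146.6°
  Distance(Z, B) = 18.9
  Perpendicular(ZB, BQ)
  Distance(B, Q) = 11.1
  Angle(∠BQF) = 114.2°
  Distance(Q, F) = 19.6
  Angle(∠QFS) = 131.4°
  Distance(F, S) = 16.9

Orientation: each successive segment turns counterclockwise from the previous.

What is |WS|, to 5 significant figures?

3.9988

L is at the origin; LW runs at 11.8° with length 8.6, so W = (8.4183, 1.7587). ∠LWZ = 75.6° gives WZ at 116.20° from the x-axis; with |WZ| = 22.0, Z = (-1.2949, 21.498). ∠WZB = 146.6° gives ZB at 149.60° from the x-axis; with |ZB| = 18.9, B = (-17.596, 31.062). ZB is perpendicular to BQ, so BQ runs at -120.40°; with |BQ| = 11.1, Q = (-23.213, 21.488). ∠BQF = 114.2° gives QF at -54.600° from the x-axis; with |QF| = 19.6, F = (-11.859, 5.5120). ∠QFS = 131.4° gives FS at -6.0000° from the x-axis; with |FS| = 16.9, S = (4.9480, 3.7455). Then |WS| = |S − W| = 3.9988.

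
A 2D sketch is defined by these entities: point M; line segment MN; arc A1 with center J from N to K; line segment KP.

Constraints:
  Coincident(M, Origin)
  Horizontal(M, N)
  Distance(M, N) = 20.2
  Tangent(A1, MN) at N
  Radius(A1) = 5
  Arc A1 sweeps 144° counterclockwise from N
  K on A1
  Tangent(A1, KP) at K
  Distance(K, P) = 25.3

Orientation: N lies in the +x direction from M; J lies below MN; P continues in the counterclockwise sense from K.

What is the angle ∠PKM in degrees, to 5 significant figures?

171.66°

M is at the origin; MN is horizontal with |MN| = 20.2 and N on the +x side, so N = (20.200, 0.0000). The tangent condition forces JN to be normal to MN, so J = N + (0, -5) = (20.200, -5.0000). On A1, N sits at bearing 90° from J; a 144° counterclockwise sweep puts K at bearing 234°, so K = J + 5.0·(cos 234°, sin 234°) = (17.261, -9.0451). Tangency of A1 to KP means the radius JK is perpendicular to KP, so KP runs along (−sin 234°, cos 234°); with |KP| = 25.3, P = (37.729, -23.916). Then cos ∠PKM = KP·KM / (|KP||KM|), giving 171.66°.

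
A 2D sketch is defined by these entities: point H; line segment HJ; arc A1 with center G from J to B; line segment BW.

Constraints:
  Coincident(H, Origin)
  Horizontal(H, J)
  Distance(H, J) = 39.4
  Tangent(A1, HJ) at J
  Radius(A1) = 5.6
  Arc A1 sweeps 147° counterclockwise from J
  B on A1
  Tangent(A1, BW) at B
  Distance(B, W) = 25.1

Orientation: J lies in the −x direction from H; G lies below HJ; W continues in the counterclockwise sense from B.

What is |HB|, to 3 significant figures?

43.7

H is at the origin; HJ is horizontal with |HJ| = 39.4 and J on the −x side, so J = (-39.4, 0.00). A1 meets HJ tangentially, so GJ is at right angles to HJ, so G = J + (0, -5.6) = (-39.4, -5.60). On A1, J sits at bearing 90° from G; a 147° counterclockwise sweep puts B at bearing 237°, so B = G + 5.6·(cos 237°, sin 237°) = (-42.4, -10.3). Then |HB| = |B − H| = 43.7.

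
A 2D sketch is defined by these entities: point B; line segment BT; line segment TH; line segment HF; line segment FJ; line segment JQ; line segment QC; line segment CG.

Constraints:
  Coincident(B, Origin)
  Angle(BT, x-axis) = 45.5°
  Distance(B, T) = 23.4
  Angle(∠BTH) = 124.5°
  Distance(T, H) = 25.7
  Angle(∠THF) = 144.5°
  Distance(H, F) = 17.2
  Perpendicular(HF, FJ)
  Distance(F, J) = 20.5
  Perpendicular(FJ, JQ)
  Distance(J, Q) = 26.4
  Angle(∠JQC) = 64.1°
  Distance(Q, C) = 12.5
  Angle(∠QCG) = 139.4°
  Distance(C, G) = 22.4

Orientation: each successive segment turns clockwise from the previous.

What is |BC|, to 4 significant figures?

33.56

The perpendicularity gives JQ at right angles to FJ, so JQ runs at 134.5°; with |JQ| = 26.4, Q = (20.64, 4.421). ∠JQC = 64.1° gives QC at 18.60° from the x-axis; with |QC| = 12.5, C = (32.49, 8.408). Then |BC| = |C − B| = 33.56.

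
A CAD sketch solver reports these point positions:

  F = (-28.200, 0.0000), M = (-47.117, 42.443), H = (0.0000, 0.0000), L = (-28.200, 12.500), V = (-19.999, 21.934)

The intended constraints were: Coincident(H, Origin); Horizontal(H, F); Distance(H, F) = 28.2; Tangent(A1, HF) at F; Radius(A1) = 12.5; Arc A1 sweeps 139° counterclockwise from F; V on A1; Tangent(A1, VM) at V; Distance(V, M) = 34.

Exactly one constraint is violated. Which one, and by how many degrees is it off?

Tangent(A1, VM) at V — off by 3.90°.

H = (0.00, 0.00) ✓; H.y = 0.00, F.y = 0.00 ✓; |HF| = 28.20 ✓; ∠(LF, FH) = 90.00° ✓; |LF| = 12.50 ✓; bearing(L→V) − bearing(L→F) = 139.0° ✓; |LV| = 12.50 ✓; ∠(LV, VM) = 86.10° ✗; |VM| = 34.00 ✓.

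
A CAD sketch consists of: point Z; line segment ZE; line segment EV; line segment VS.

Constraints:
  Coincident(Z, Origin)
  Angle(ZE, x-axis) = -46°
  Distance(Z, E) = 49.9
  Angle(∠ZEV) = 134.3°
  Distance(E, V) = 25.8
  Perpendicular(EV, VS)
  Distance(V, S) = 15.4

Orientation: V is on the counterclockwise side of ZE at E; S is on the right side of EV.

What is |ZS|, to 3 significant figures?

79.3

∠ZEV = 134.3°, so EV runs at -46.0° + (180° − 134.3°) = -0.300° from the x-axis; with |EV| = 25.8, V = E + 25.8·(cos -0.300°, sin -0.300°) = (60.5, -36.0). EV is perpendicular to VS; with |VS| = 15.4 on the right of EV, S = V + 15.4·(-0.00524, -1.00) = (60.4, -51.4). Then |ZS| = |S − Z| = 79.3.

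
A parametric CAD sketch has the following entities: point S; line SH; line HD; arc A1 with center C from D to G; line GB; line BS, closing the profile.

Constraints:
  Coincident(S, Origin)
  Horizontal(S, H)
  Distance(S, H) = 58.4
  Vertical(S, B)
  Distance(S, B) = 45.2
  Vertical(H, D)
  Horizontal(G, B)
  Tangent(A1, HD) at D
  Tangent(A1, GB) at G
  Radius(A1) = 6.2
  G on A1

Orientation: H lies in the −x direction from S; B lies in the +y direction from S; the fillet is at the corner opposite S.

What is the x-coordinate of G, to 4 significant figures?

-52.20

S is at the origin; SH is horizontal with |SH| = 58.4 and H on the −x side, so H = (-58.40, 0.000). S and B share the same x with |SB| = 45.2 and B on the +y side, so B = (0.000, 45.20). The virtual corner opposite S is at (-58.40, 45.20). The tangent condition forces CD to be normal to HD and tangency of A1 to GB means the radius CG is perpendicular to GB, with radius 6.2, so the center C sits 6.2 in from both sides at C = (-52.20, 39.00). That places the tangent points at D = (-58.40, 39.00) on HD and G = (-52.20, 45.20) on GB. So G.x = -52.20.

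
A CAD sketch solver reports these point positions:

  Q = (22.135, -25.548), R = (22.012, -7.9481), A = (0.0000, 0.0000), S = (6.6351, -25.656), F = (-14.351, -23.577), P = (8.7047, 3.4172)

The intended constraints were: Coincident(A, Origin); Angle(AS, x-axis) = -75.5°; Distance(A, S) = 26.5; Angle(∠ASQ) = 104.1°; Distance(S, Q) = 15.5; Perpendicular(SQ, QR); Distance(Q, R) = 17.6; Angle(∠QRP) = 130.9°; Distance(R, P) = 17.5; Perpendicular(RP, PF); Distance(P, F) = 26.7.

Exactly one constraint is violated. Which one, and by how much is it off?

Distance(P, F) = 26.7 — off by 8.80.

A = (0.00, 0.00) ✓; AS at -75.50° ✓; |AS| = 26.50 ✓; ∠ASQ = 104.1° ✓; |SQ| = 15.50 ✓; ∠(SQ, QR) = 90.00° ✓; |QR| = 17.60 ✓; ∠QRP = 130.9° ✓; |RP| = 17.50 ✓; ∠(RP, PF) = 90.00° ✓; |PF| = 35.50 ✗.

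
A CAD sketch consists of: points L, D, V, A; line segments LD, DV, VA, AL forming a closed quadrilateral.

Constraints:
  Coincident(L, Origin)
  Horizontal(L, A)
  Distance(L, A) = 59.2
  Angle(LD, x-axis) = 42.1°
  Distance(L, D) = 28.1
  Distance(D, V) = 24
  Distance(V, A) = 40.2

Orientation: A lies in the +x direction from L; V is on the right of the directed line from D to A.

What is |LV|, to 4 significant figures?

19.99

Checks: |DV| = 24.00 ✓; |VA| = 40.20 ✓.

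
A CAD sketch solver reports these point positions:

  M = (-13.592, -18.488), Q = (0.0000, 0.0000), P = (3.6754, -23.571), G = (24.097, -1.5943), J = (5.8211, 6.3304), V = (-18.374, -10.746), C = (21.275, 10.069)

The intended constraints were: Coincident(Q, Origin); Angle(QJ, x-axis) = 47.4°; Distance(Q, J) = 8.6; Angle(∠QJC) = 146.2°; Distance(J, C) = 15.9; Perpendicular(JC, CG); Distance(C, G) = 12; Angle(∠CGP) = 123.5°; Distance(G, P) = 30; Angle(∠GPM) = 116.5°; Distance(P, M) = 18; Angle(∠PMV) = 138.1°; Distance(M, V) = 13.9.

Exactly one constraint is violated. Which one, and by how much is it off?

Distance(M, V) = 13.9 — off by 4.80.

Q = (0.00, 0.00) ✓; QJ at 47.40° ✓; |QJ| = 8.600 ✓; ∠QJC = 146.2° ✓; |JC| = 15.90 ✓; ∠(JC, CG) = 90.00° ✓; |CG| = 12.00 ✓; ∠CGP = 123.5° ✓; |GP| = 30.00 ✓; ∠GPM = 116.5° ✓; |PM| = 18.00 ✓; ∠PMV = 138.1° ✓; |MV| = 9.100 ✗.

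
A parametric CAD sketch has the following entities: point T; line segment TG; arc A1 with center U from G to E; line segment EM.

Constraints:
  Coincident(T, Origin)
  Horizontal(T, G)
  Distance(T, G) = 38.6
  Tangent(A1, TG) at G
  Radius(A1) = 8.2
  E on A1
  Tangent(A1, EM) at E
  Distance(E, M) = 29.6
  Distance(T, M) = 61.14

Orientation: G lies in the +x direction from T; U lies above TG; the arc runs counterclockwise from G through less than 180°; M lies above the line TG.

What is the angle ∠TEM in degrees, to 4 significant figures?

102.6°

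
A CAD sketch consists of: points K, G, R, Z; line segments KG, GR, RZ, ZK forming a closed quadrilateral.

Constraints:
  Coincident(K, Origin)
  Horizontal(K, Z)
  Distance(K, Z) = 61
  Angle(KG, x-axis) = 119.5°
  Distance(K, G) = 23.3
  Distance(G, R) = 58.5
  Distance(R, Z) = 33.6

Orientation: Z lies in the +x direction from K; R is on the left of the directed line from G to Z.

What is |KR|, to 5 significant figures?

55.161

K is at the origin; K and Z share the same y with |KZ| = 61.0 and Z in +x, so Z = (61.0, 0). KG runs at 119.5° with |KG| = 23.3, so G = (-11.473, 20.279). R is determined by |GR| = 58.5 and |RZ| = 33.6 together: it lies at the intersection of circle(G, 58.5) and circle(Z, 33.6). With |GZ| = 75.257, the foot of the radical line on GZ is 52.865 from G and the perpendicular offset is √(58.5² − 52.865²) = 25.051. Taking the left-of-GZ solution: R = (46.186, 30.158).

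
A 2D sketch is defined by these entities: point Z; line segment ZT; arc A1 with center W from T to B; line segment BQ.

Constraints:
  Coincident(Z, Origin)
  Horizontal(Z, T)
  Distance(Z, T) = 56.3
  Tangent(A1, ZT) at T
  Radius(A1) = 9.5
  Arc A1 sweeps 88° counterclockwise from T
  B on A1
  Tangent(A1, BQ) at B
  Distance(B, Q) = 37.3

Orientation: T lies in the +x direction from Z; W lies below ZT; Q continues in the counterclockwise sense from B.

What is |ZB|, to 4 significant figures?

47.70

Tangency of A1 to ZT means the radius WT is perpendicular to ZT, so W = T + (0, -9.5) = (56.30, -9.500). On A1, T sits at bearing 90° from W; an 88° counterclockwise sweep puts B at bearing 178°, so B = W + 9.5·(cos 178°, sin 178°) = (46.81, -9.168). Then |ZB| = |B − Z| = 47.70.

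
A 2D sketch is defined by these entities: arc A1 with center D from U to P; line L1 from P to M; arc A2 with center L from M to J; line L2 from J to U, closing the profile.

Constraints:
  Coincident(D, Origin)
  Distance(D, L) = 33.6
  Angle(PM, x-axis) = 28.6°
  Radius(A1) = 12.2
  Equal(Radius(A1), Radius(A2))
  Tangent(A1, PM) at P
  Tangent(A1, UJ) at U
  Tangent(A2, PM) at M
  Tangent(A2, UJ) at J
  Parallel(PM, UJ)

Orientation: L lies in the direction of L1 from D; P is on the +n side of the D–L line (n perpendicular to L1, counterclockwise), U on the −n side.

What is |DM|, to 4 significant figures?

35.75

The slot axis is L1's direction at 28.6°, so u = (cos 28.6°, sin 28.6°) = (0.8780, 0.4787) and n = (−sin 28.6°, cos 28.6°) = (-0.4787, 0.8780). D is at the origin and L lies 33.6 along u from D, so L = 33.6·u = (29.50, 16.08). Tangency of A1 to both parallel lines with radius 12.2 puts P and U at D ± 12.2·n: P = (-5.840, 10.71), U = (5.840, -10.71). Equal radii place M and J the same way about L: M = L + 12.2·n = (23.66, 26.80), J = L − 12.2·n = (35.34, 5.373). Then |DM| = |M − D| = 35.75.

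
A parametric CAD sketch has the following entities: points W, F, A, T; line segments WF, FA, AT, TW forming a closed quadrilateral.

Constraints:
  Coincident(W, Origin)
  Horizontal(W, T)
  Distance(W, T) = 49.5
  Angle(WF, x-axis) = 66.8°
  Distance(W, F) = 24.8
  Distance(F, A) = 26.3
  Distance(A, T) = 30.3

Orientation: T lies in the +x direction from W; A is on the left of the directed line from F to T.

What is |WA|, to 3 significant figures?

44.8

W is at the origin; W and T share the same y with |WT| = 49.5 and T in +x, so T = (49.5, 0). WF runs at 66.8° with |WF| = 24.8, so F = (9.77, 22.8). A is determined by |FA| = 26.3 and |AT| = 30.3 together: it lies at the intersection of circle(F, 26.3) and circle(T, 30.3). With |FT| = 45.8, the foot of the radical line on FT is 20.4 from F and the perpendicular offset is √(26.3² − 20.4²) = 16.6. Taking the left-of-FT solution: A = (35.7, 27.0).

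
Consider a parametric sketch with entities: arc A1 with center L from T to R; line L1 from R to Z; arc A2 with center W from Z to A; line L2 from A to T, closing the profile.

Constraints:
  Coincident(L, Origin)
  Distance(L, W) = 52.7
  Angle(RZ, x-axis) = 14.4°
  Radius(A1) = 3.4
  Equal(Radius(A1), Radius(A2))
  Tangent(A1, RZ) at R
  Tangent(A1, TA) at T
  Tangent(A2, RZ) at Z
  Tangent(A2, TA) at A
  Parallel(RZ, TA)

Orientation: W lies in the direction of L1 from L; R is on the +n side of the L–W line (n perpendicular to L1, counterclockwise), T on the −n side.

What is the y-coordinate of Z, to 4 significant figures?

16.40

The slot axis is L1's direction at 14.4°, so u = (cos 14.4°, sin 14.4°) = (0.9686, 0.2487) and n = (−sin 14.4°, cos 14.4°) = (-0.2487, 0.9686). L is at the origin and W lies 52.7 along u from L, so W = 52.7·u = (51.04, 13.11). Tangency of A1 to both parallel lines with radius 3.4 puts R and T at L ± 3.4·n: R = (-0.8455, 3.293), T = (0.8455, -3.293). Equal radii place Z and A the same way about W: Z = W + 3.4·n = (50.20, 16.40), A = W − 3.4·n = (51.89, 9.813). So Z.y = 16.40.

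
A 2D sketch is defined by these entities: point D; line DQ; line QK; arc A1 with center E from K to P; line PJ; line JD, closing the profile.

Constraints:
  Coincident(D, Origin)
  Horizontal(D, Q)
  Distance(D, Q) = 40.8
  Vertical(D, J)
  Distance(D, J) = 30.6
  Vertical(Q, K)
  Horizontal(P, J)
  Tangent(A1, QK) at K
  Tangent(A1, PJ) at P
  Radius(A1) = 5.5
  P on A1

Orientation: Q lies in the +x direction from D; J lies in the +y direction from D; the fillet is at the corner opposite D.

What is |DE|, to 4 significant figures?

43.31

D is at the origin; DQ is horizontal with |DQ| = 40.8 and Q on the +x side, so Q = (40.80, 0.000). DJ is vertical with |DJ| = 30.6 and J on the +y side, so J = (0.000, 30.60). The virtual corner opposite D is at (40.80, 30.60). Since A1 is tangent to QK there, EK ⟂ QK and A1 meets PJ tangentially, so EP is at right angles to PJ, with radius 5.5, so the center E sits 5.5 in from both sides at E = (35.30, 25.10). Then |DE| = |E − D| = 43.31.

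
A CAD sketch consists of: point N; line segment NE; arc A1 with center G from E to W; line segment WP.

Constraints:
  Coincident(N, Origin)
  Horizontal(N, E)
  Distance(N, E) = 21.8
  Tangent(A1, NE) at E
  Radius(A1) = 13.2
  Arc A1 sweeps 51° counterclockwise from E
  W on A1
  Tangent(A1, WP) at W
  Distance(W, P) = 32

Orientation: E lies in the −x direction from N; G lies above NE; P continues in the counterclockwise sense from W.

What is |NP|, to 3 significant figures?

31.0

N is at the origin; NE is horizontal with |NE| = 21.8 and E on the −x side, so E = (-21.8, 0.00). Since A1 is tangent to NE there, GE ⟂ NE, so G = E + (0, 13.2) = (-21.8, 13.2). On A1, E sits at bearing -90° from G; a 51° counterclockwise sweep puts W at bearing -39°, so W = G + 13.2·(cos -39°, sin -39°) = (-11.5, 4.89). Since A1 is tangent to WP there, GW ⟂ WP, so WP runs along (−sin -39°, cos -39°); with |WP| = 32.0, P = (8.60, 29.8). Then |NP| = |P − N| = 31.0.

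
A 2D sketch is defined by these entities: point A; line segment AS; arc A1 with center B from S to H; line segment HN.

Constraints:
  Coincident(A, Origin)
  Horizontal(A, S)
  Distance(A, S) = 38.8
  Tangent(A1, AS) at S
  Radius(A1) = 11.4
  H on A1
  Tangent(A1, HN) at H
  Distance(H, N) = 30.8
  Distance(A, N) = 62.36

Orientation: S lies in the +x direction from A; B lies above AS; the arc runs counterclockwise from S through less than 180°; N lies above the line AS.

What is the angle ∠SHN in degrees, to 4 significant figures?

129.8°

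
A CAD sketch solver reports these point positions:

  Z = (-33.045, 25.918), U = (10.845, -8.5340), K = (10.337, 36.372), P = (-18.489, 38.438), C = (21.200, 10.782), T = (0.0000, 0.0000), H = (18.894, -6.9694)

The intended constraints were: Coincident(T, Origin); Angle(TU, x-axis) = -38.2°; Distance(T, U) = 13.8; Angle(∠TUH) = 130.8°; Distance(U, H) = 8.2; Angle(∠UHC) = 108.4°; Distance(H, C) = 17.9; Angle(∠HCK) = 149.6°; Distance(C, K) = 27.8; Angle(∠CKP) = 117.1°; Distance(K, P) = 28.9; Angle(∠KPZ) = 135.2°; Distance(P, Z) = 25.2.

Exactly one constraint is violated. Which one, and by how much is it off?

Distance(P, Z) = 25.2 — off by 6.00.

T = (0.00, 0.00) ✓; TU at -38.20° ✓; |TU| = 13.80 ✓; ∠TUH = 130.8° ✓; |UH| = 8.200 ✓; ∠UHC = 108.4° ✓; |HC| = 17.90 ✓; ∠HCK = 149.6° ✓; |CK| = 27.80 ✓; ∠CKP = 117.1° ✓; |KP| = 28.90 ✓; ∠KPZ = 135.2° ✓; |PZ| = 19.20 ✗.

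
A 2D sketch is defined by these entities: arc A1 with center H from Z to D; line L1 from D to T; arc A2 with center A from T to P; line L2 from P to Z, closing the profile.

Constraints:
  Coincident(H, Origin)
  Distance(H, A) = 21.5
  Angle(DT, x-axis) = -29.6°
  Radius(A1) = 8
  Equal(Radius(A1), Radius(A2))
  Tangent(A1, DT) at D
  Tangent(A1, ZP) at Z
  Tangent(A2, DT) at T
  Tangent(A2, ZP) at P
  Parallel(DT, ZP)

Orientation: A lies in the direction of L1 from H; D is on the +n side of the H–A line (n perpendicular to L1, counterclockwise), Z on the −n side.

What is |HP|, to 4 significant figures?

22.94

Tangency of A1 to both parallel lines with radius 8.0 puts D and Z at H ± 8.0·n: D = (3.952, 6.956), Z = (-3.952, -6.956). Equal radii place T and P the same way about A: T = A + 8.0·n = (22.65, -3.664), P = A − 8.0·n = (14.74, -17.58). Then |HP| = |P − H| = 22.94.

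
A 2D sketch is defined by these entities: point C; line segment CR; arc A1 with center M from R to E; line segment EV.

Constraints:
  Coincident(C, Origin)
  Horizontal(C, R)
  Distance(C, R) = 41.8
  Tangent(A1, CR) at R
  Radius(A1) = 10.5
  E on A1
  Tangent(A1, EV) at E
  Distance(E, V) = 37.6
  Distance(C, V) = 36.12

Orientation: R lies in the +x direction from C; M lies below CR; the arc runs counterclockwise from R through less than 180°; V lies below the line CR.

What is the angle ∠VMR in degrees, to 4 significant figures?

127.8°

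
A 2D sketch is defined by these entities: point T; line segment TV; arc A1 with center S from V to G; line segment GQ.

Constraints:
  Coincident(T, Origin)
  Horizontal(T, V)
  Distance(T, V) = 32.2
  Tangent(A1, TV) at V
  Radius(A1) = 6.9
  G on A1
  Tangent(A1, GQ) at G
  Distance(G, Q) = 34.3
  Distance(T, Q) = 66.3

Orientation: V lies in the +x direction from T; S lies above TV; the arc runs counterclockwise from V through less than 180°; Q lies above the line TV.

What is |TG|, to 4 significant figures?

37.44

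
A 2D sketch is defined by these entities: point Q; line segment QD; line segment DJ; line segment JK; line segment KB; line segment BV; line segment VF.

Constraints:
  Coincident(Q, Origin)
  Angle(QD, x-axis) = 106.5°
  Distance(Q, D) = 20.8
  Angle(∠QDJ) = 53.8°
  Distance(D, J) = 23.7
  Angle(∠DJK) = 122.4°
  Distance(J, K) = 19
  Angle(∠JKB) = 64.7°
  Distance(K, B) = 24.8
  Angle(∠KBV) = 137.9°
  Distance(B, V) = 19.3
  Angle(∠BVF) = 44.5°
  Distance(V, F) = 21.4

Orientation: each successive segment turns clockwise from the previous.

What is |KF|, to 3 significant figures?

22.5

∠KBV = 137.9° gives BV at 125° from the x-axis; with |BV| = 19.3, V = (-14.8, 14.6). ∠BVF = 44.5° gives VF at -10.2° from the x-axis; with |VF| = 21.4, F = (6.29, 10.8). Then |KF| = |F − K| = 22.5.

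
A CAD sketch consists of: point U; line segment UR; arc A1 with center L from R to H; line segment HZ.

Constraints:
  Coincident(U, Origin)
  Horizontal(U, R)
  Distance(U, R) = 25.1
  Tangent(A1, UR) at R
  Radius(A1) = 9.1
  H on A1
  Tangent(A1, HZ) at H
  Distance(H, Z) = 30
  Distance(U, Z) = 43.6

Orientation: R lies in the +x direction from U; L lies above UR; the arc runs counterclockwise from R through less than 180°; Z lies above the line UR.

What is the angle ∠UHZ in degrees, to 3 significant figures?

82.7°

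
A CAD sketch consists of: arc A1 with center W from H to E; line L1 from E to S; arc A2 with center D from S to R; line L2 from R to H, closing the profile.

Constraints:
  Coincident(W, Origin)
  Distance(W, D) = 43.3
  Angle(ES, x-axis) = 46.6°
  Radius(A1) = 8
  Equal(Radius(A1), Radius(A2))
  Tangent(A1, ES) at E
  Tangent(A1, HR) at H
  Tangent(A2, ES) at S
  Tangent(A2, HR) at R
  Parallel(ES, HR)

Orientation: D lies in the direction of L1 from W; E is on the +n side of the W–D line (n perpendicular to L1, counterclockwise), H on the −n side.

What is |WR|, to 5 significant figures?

44.033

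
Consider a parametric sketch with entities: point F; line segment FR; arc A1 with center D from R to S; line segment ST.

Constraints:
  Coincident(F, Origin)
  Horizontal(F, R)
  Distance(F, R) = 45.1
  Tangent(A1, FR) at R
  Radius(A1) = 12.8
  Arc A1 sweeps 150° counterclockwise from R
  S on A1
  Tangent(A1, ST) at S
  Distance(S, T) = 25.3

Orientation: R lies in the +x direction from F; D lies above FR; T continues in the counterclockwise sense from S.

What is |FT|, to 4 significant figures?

47.01

F is at the origin; F and R share the same y with |FR| = 45.1 and R on the +x side, so R = (45.10, 0.000). The tangent condition forces DR to be normal to FR, so D = R + (0, 12.8) = (45.10, 12.80). On A1, R sits at bearing -90° from D; a 150° counterclockwise sweep puts S at bearing 60°, so S = D + 12.8·(cos 60°, sin 60°) = (51.50, 23.89). The tangent condition forces DS to be normal to ST, so ST runs along (−sin 60°, cos 60°); with |ST| = 25.3, T = (29.59, 36.54). Then |FT| = |T − F| = 47.01.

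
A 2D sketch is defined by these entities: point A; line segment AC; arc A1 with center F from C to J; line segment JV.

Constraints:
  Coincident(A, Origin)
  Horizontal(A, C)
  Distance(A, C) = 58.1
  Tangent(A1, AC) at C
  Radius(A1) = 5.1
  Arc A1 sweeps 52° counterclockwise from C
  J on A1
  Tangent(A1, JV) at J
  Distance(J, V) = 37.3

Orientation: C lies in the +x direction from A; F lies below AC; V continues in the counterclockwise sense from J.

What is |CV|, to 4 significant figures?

41.37

On A1, C sits at bearing 90° from F; a 52° counterclockwise sweep puts J at bearing 142°, so J = F + 5.1·(cos 142°, sin 142°) = (54.08, -1.960). A1 meets JV tangentially, so FJ is at right angles to JV, so JV runs along (−sin 142°, cos 142°); with |JV| = 37.3, V = (31.12, -31.35). Then |CV| = |V − C| = 41.37.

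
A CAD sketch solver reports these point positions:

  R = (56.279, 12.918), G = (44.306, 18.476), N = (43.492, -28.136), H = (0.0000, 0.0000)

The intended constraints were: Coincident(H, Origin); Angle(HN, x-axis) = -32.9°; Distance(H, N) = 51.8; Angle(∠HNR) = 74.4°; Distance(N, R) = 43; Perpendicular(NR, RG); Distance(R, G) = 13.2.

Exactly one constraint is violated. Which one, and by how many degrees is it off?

Perpendicular(NR, RG) — off by 7.60°.

H = (0.00, 0.00) ✓; HN at -32.90° ✓; |HN| = 51.80 ✓; ∠HNR = 74.40° ✓; |NR| = 43.00 ✓; ∠(NR, RG) = 82.40° ✗; |RG| = 13.20 ✓.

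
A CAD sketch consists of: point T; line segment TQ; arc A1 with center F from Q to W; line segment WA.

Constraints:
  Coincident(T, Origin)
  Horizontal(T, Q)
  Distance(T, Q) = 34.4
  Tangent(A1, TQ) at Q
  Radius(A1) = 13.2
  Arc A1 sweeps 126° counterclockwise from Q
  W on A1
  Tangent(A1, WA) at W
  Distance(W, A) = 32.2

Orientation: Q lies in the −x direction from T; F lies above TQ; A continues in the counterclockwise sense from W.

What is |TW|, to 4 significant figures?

31.65

A1 meets TQ tangentially, so FQ is at right angles to TQ, so F = Q + (0, 13.2) = (-34.40, 13.20). On A1, Q sits at bearing -90° from F; a 126° counterclockwise sweep puts W at bearing 36°, so W = F + 13.2·(cos 36°, sin 36°) = (-23.72, 20.96). Then |TW| = |W − T| = 31.65.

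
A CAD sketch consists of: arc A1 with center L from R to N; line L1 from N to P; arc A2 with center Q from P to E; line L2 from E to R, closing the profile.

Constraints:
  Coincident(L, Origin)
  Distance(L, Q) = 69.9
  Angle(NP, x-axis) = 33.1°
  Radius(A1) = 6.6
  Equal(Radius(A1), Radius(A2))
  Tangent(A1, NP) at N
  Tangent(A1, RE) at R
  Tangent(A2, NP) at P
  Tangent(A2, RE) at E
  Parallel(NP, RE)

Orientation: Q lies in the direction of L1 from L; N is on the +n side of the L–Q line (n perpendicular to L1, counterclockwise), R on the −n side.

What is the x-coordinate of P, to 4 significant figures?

54.95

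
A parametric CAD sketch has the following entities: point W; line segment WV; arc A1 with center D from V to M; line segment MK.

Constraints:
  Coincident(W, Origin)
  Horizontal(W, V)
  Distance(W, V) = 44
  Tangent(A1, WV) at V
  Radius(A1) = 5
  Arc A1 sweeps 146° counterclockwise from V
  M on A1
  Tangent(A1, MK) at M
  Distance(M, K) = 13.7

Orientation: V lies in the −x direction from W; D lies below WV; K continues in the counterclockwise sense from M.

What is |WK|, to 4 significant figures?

39.22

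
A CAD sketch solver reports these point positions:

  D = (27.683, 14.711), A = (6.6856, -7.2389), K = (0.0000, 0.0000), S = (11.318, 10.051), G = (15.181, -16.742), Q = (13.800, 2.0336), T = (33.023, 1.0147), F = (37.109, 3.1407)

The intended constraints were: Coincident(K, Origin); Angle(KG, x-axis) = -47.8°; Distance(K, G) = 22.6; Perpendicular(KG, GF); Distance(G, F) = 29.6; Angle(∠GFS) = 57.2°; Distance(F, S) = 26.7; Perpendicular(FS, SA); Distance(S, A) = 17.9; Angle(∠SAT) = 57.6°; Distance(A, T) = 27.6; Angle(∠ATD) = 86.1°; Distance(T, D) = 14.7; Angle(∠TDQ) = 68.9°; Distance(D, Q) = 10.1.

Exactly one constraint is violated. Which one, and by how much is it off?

Distance(D, Q) = 10.1 — off by 8.70.

K = (0.00, 0.00) ✓; KG at -47.80° ✓; |KG| = 22.60 ✓; ∠(KG, GF) = 90.00° ✓; |GF| = 29.60 ✓; ∠GFS = 57.20° ✓; |FS| = 26.70 ✓; ∠(FS, SA) = 90.00° ✓; |SA| = 17.90 ✓; ∠SAT = 57.60° ✓; |AT| = 27.60 ✓; ∠ATD = 86.10° ✓; |TD| = 14.70 ✓; ∠TDQ = 68.90° ✓; |DQ| = 18.80 ✗.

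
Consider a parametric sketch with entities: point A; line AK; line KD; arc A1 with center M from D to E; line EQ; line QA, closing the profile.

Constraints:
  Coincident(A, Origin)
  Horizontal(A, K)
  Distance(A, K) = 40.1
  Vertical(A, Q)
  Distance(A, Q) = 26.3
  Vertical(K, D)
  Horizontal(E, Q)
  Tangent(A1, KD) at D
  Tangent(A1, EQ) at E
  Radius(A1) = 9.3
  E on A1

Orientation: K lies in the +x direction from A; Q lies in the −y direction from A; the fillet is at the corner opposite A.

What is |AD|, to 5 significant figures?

43.555

The virtual corner opposite A is at (40.100, -26.300). The tangent condition forces MD to be normal to KD and the tangent condition forces ME to be normal to EQ, with radius 9.3, so the center M sits 9.3 in from both sides at M = (30.800, -17.000). That places the tangent points at D = (40.100, -17.000) on KD and E = (30.800, -26.300) on EQ. Then |AD| = |D − A| = 43.555.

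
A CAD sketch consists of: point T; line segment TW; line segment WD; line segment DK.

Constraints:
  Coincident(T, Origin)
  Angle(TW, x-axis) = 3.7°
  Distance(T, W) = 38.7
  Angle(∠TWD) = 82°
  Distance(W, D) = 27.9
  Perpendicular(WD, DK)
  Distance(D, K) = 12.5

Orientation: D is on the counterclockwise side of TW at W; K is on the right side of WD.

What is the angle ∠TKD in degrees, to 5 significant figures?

23.893°

T is at the origin; TW runs at 3.7° with length 38.7, so W = 38.7·(cos 3.7°, sin 3.7°) = (38.619, 2.4974). ∠TWD = 82.0°, so WD runs at 3.7° + (180° − 82.0°) = 101.70° from the x-axis; with |WD| = 27.9, D = W + 27.9·(cos 101.70°, sin 101.70°) = (32.962, 29.818). WD is perpendicular to DK; with |DK| = 12.5 on the right of WD, K = D + 12.5·(0.97922, 0.20279) = (45.202, 32.353). Then cos ∠TKD = KT·KD / (|KT||KD|), giving 23.893°.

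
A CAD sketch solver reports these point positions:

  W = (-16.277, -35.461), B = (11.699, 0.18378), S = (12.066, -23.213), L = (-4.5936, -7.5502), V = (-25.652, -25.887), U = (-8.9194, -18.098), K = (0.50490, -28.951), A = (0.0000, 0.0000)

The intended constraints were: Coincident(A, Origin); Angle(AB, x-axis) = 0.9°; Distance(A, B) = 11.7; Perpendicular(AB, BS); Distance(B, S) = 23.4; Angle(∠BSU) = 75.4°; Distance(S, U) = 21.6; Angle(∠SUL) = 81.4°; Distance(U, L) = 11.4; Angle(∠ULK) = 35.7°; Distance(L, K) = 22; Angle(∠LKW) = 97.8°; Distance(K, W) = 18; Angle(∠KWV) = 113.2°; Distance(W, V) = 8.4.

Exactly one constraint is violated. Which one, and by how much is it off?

Distance(W, V) = 8.4 — off by 5.00.

A = (0.00, 0.00) ✓; AB at 0.9000° ✓; |AB| = 11.70 ✓; ∠(AB, BS) = 90.00° ✓; |BS| = 23.40 ✓; ∠BSU = 75.40° ✓; |SU| = 21.60 ✓; ∠SUL = 81.40° ✓; |UL| = 11.40 ✓; ∠ULK = 35.70° ✓; |LK| = 22.00 ✓; ∠LKW = 97.80° ✓; |KW| = 18.00 ✓; ∠KWV = 113.2° ✓; |WV| = 13.40 ✗.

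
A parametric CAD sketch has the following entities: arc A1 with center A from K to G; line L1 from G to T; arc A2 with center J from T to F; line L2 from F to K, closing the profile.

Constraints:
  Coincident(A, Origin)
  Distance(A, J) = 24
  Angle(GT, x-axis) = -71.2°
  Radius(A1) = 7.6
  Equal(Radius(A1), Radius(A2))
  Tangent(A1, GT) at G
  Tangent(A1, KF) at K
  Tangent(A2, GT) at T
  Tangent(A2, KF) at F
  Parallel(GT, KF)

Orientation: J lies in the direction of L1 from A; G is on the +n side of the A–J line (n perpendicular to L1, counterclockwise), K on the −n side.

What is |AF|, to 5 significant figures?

25.175

The slot axis is L1's direction at -71.2°, so u = (cos -71.2°, sin -71.2°) = (0.32227, -0.94665) and n = (−sin -71.2°, cos -71.2°) = (0.94665, 0.32227). A is at the origin and J lies 24.0 along u from A, so J = 24.0·u = (7.7344, -22.720). Tangency of A1 to both parallel lines with radius 7.6 puts G and K at A ± 7.6·n: G = (7.1945, 2.4492), K = (-7.1945, -2.4492). Equal radii place T and F the same way about J: T = J + 7.6·n = (14.929, -20.270), F = J − 7.6·n = (0.53984, -25.169). Then |AF| = |F − A| = 25.175.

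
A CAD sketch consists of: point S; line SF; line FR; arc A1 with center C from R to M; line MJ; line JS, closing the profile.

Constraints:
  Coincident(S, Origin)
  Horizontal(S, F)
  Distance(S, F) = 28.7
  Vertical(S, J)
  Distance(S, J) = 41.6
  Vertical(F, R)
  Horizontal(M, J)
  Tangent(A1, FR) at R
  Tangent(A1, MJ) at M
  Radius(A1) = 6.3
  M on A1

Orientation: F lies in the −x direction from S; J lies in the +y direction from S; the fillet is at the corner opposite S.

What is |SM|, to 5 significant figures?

47.247

S is at the origin; SF is horizontal with |SF| = 28.7 and F on the −x side, so F = (-28.700, 0.0000). S and J share the same x with |SJ| = 41.6 and J on the +y side, so J = (0.0000, 41.600). The virtual corner opposite S is at (-28.700, 41.600). The tangent condition forces CR to be normal to FR and tangency of A1 to MJ means the radius CM is perpendicular to MJ, with radius 6.3, so the center C sits 6.3 in from both sides at C = (-22.400, 35.300). That places the tangent points at R = (-28.700, 35.300) on FR and M = (-22.400, 41.600) on MJ. Then |SM| = |M − S| = 47.247.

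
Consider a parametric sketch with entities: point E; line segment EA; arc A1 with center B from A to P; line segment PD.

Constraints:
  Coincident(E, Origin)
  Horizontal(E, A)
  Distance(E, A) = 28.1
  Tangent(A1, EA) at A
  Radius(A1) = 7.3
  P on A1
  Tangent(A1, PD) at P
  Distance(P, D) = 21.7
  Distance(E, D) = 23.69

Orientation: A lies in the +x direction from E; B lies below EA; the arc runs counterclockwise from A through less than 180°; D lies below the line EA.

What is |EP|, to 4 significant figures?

22.24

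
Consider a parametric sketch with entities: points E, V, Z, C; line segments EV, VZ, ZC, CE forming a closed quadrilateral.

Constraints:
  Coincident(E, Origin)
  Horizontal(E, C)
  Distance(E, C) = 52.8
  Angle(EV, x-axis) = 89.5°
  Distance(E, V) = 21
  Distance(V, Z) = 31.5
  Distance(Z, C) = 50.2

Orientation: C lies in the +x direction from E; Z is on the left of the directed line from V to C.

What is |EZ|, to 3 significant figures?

47.9

E is at the origin; EC is horizontal with |EC| = 52.8 and C in +x, so C = (52.8, 0). EV runs at 89.5° with |EV| = 21.0, so V = (0.183, 21.0). Z is determined by |VZ| = 31.5 and |ZC| = 50.2 together: it lies at the intersection of circle(V, 31.5) and circle(C, 50.2). With |VC| = 56.7, the foot of the radical line on VC is 14.8 from V and the perpendicular offset is √(31.5² − 14.8²) = 27.8. Taking the left-of-VC solution: Z = (24.3, 41.3).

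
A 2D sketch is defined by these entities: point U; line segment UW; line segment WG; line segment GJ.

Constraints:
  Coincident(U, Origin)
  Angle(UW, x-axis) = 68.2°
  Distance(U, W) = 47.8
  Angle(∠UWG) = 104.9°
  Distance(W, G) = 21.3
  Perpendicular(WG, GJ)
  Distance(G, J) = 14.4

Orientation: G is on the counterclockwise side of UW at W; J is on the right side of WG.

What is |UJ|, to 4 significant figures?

69.28

U is at the origin; UW runs at 68.2° with length 47.8, so W = 47.8·(cos 68.2°, sin 68.2°) = (17.75, 44.38). ∠UWG = 104.9°, so WG runs at 68.2° + (180° − 104.9°) = 143.3° from the x-axis; with |WG| = 21.3, G = W + 21.3·(cos 143.3°, sin 143.3°) = (0.6736, 57.11). WG ⟂ GJ; with |GJ| = 14.4 on the right of WG, J = G + 14.4·(0.5976, 0.8018) = (9.279, 68.66). Then |UJ| = |J − U| = 69.28.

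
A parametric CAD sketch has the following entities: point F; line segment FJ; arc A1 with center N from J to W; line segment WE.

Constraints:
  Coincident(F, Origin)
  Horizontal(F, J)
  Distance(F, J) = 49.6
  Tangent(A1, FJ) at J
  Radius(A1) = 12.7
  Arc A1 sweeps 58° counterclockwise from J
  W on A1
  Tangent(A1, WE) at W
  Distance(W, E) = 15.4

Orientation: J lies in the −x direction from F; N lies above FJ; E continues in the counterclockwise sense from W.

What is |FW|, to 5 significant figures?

39.286

F is at the origin; FJ is horizontal with |FJ| = 49.6 and J on the −x side, so J = (-49.600, 0.0000). Since A1 is tangent to FJ there, NJ ⟂ FJ, so N = J + (0, 12.7) = (-49.600, 12.700). On A1, J sits at bearing -90° from N; a 58° counterclockwise sweep puts W at bearing -32°, so W = N + 12.7·(cos -32°, sin -32°) = (-38.830, 5.9700). Then |FW| = |W − F| = 39.286.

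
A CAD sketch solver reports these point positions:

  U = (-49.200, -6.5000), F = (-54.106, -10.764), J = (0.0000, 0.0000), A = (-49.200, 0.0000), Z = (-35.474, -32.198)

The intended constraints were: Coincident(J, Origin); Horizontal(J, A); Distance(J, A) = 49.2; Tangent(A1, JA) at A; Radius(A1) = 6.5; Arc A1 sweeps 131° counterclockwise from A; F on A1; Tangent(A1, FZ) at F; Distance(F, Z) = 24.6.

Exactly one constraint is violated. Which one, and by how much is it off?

Distance(F, Z) = 24.6 — off by 3.80.

J = (0.00, 0.00) ✓; J.y = 0.00, A.y = 0.00 ✓; |JA| = 49.20 ✓; ∠(UA, AJ) = 90.00° ✓; |UA| = 6.500 ✓; bearing(U→F) − bearing(U→A) = 131.0° ✓; |UF| = 6.500 ✓; ∠(UF, FZ) = 90.00° ✓; |FZ| = 28.40 ✗.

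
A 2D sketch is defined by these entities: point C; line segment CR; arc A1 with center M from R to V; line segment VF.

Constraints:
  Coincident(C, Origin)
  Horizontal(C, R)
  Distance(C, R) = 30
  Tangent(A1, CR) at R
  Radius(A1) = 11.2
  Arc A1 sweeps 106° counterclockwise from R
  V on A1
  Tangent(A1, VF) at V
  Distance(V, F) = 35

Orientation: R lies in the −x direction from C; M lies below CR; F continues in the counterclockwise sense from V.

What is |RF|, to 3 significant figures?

47.9

C is at the origin; CR is horizontal with |CR| = 30.0 and R on the −x side, so R = (-30.0, 0.00). Since A1 is tangent to CR there, MR ⟂ CR, so M = R + (0, -11.2) = (-30.0, -11.2). On A1, R sits at bearing 90° from M; a 106° counterclockwise sweep puts V at bearing 196°, so V = M + 11.2·(cos 196°, sin 196°) = (-40.8, -14.3). The tangent condition forces MV to be normal to VF, so VF runs along (−sin 196°, cos 196°); with |VF| = 35.0, F = (-31.1, -47.9). Then |RF| = |F − R| = 47.9.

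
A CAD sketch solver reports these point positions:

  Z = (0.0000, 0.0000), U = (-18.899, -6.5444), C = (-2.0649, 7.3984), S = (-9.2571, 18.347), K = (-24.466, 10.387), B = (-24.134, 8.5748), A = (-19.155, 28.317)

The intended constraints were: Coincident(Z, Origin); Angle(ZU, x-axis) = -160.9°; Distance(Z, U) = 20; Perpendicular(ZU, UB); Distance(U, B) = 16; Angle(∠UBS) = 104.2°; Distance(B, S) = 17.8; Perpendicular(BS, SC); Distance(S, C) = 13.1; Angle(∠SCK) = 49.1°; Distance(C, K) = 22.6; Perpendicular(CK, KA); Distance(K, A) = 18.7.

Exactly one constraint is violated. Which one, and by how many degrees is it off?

Perpendicular(CK, KA) — off by 8.90°.

Z = (0.00, 0.00) ✓; ZU at -160.9° ✓; |ZU| = 20.00 ✓; ∠(ZU, UB) = 90.00° ✓; |UB| = 16.00 ✓; ∠UBS = 104.2° ✓; |BS| = 17.80 ✓; ∠(BS, SC) = 90.00° ✓; |SC| = 13.10 ✓; ∠SCK = 49.10° ✓; |CK| = 22.60 ✓; ∠(CK, KA) = 98.90° ✗; |KA| = 18.70 ✓.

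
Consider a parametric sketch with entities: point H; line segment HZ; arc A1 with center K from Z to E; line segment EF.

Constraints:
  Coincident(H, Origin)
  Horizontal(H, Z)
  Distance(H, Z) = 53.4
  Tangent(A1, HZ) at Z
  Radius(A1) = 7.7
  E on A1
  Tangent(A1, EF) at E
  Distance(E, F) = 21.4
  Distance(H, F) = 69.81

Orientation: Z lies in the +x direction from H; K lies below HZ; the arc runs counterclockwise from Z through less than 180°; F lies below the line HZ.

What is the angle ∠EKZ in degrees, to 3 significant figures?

138°

Checks: |KE| = 7.700 ✓; ∠(KE, EF) = 90.00° ✓; |EF| = 21.40 ✓; |HF| = 69.81 ✓.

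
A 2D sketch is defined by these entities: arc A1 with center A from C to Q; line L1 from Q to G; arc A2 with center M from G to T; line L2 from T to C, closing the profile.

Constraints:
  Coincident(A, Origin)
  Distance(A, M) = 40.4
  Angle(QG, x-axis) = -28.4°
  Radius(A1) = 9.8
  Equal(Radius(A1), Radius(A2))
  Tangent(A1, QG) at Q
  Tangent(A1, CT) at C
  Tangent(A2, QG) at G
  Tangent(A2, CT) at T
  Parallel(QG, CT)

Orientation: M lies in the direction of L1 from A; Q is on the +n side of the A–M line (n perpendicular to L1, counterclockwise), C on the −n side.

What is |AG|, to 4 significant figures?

41.57

Tangency of A1 to both parallel lines with radius 9.8 puts Q and C at A ± 9.8·n: Q = (4.661, 8.621), C = (-4.661, -8.621). Equal radii place G and T the same way about M: G = M + 9.8·n = (40.20, -10.59), T = M − 9.8·n = (30.88, -27.84). Then |AG| = |G − A| = 41.57.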